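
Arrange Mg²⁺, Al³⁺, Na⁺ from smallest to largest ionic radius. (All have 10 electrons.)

Al³⁺, Mg²⁺, Na⁺

All of these have 10 electrons, so size is governed by nuclear charge alone: the more protons, the stronger the pull on the same electron cloud, and the smaller the ion.
Nuclear charges: Al³⁺ (Z=13), Mg²⁺ (Z=12), Na⁺ (Z=11).
Smallest to largest: Al³⁺ < Mg²⁺ < Na⁺.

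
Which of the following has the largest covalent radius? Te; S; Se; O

Te

O is in period 2, group 16; S is in period 3, group 16; Se is in period 4, group 16; Te is in period 5, group 16.
Atomic radius shrinks across a period as nuclear charge pulls the same shell inward, and grows down a group as new shells are added.
All are in group 16, so atomic radius increases down the group.
The largest covalent radius among these belongs to Te.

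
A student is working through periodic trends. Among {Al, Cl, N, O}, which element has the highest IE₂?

After 1 electron has been removed, what remains? Al⁺ still has 2 valence electrons; Cl⁺ still has 6 valence electrons; N⁺ still has 4 valence electrons; O⁺ still has 5 valence electrons.
All are still removing valence electrons, so compare the +1 ions as you would atoms: IE_2 generally rises across a period (higher Z_eff) and falls down a group (larger shell), subject to the usual subshell exceptions.
Valence configurations: Al⁺ [Ne]3s², Cl⁺ [Ne]3s²3p⁴, N⁺ [He]2s²2p², O⁺ [He]2s²2p³.
The numbers (kJ/mol): Al 1817, Cl 2298, N 2856, O 3388.
Hence IE_2: Al < Cl < N < O.

O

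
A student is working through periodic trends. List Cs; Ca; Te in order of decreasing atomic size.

Cs > Ca > Te

Ca is in period 4, group 2; Te is in period 5, group 16; Cs is in period 6, group 1.
Across a period the added protons contract the valence shell; down a group each new principal shell makes the atom larger.
These span different periods and groups, so the two trends combine.
Ca > Te: the two effects oppose for this pair; the across-period effect wins (171 vs 136 pm).
Cs > Ca: relative to Ca, both the across-period and down-group shifts push Cs's atomic radius up.
For reference (pm): Ca 171, Te 136, Cs 232.
So from largest to smallest: Cs > Ca > Te.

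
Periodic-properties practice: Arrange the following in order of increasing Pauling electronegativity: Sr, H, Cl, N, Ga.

Sr, Ga, H, N, Cl

H is in period 1, group 1; N is in period 2, group 15; Cl is in period 3, group 17; Ga is in period 4, group 13; Sr is in period 5, group 2.
Atoms toward the upper right of the periodic table pull bonding electrons most strongly.
These span different periods and groups, so the two trends combine.
Ga > Sr: both effects reinforce here, so Ga is clearly the higher of the two.
H > Ga: period and group pull opposite ways; the down-group shift dominates (2.20 vs 1.81).
N > H: the two effects oppose for this pair; the across-period effect wins (3.04 vs 2.20).
Cl > N: period and group pull opposite ways; the across-period shift dominates (3.16 vs 3.04).
Approximate values (Pauling): H 2.20, N 3.04, Cl 3.16, Ga 1.81, Sr 0.95.
So from lowest to highest: Sr < Ga < H < N < Cl.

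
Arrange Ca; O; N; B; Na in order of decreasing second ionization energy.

Na, O, N, B, Ca

The second ionization energy removes an electron from the +1 ion. For each element: Ca⁺ still has 1 valence electron; O⁺ still has 5 valence electrons; N⁺ still has 4 valence electrons; B⁺ still has 2 valence electrons; Na⁺ is the bare [Ne] core.
Breaking into a closed-shell core is much more expensive than removing a leftover valence electron — Na has the largest IE_2 here.
Valence configurations: Ca⁺ [Ar]4s¹, O⁺ [He]2s²2p³, N⁺ [He]2s²2p², B⁺ [He]2s².
Approximate IE_2 values (kJ/mol): Ca 1145, O 3388, N 2856, B 2427, Na 4562.
Hence IE_2: Ca < B < N < O < Na.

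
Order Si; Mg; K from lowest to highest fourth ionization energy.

Consider each +3 ion: Si³⁺ still has 1 valence electron; Mg³⁺ is already 1 electron into the core; K³⁺ is already 2 electrons into the core.
Pulling an electron out of a noble-gas core costs far more than removing a remaining valence electron, so K and Mg sit at the high end of IE_4.
The numbers (kJ/mol): Si 4356, Mg 10543, K 5877.
So the fourth ionization energies run Si < K < Mg.

Si, K, Mg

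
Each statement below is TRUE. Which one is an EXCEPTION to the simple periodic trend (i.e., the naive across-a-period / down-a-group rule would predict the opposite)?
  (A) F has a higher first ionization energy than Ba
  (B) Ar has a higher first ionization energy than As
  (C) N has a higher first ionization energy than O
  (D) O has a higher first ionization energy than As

(C)

The general trend: first ionization energy increases across a period and decreases down a group.
(A) F (period 2, group 17) vs Ba (period 6, group 2): the stated order agrees with the simple trend.
(B) Ar (period 3, group 18) vs As (period 4, group 15): the stated order agrees with the simple trend.
(C) N (period 2, group 15) vs O (period 2, group 16): the stated order contradicts the simple trend.
(D) O (period 2, group 16) vs As (period 4, group 15): the stated order agrees with the simple trend.
The exception is (C): pairing an electron in O's 2p⁴ costs repulsion energy, so O ionizes more easily than half-filled N (2p³).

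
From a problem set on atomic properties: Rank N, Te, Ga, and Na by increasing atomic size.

Radius decreases left→right (rising Z_eff, same n) and increases top→bottom (higher n).
Neither a single period nor a single group — weigh both effects.
Ga > N: both effects reinforce here, so Ga is clearly the larger of the two.
Te > Ga: the two effects oppose for this pair; the down-group effect wins (136 vs 124 pm).
Na > Te: period and group pull opposite ways; the across-period shift dominates (155 vs 136 pm).
Tabulated atomic radius (pm): N 71, Na 155, Ga 124, Te 136.
So from smallest to largest: N < Ga < Te < Na.

N < Ga < Te < Na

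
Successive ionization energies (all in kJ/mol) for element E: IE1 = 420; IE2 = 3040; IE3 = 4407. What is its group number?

Group 1

Look for the largest jump between consecutive ionization energies: IE2/IE1 ≈ 7.2, far larger than any earlier ratio.
That jump marks the point where a core electron is being removed. So the atom has 1 valence electron.
A main-group element with 1 valence electron is in group 1.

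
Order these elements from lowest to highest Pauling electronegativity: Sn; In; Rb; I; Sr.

Smaller atoms with higher effective nuclear charge are more electronegative.
All lie in period 5, so electronegativity increases left to right.
So from lowest to highest: Rb < Sr < In < Sn < I.

Rb < Sr < In < Sn < I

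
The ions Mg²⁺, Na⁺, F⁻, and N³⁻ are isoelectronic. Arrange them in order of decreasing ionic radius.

N³⁻ > F⁻ > Na⁺ > Mg²⁺

All of these have 10 electrons, so size is governed by nuclear charge alone: the more protons, the stronger the pull on the same electron cloud, and the smaller the ion.
Nuclear charges: Mg²⁺ (Z=12), Na⁺ (Z=11), F⁻ (Z=9), N³⁻ (Z=7).
Largest to smallest: N³⁻ > F⁻ > Na⁺ > Mg²⁺.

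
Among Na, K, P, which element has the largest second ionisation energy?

Na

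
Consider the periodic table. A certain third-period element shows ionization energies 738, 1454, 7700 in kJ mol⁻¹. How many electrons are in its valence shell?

Look for the largest jump between consecutive ionization energies: IE3/IE2 ≈ 5.3, far larger than any earlier ratio.
That jump marks the point where a core electron is being removed. So the atom has 2 valence electrons.

2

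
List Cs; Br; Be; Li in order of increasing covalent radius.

Atomic radius shrinks across a period as nuclear charge pulls the same shell inward, and grows down a group as new shells are added.
Here both period and group differ, so the two effects have to be weighed against each other.
Br > Be: period and group pull opposite ways; the down-group shift dominates (114 vs 102 pm).
Li > Br: period and group pull opposite ways; the across-period shift dominates (133 vs 114 pm).
Cs > Li: they share group 1; the group trend gives Cs the larger value.
Approximate values (pm): Li 133, Be 102, Br 114, Cs 232.
So from smallest to largest: Be < Br < Li < Cs.

Be < Br < Li < Cs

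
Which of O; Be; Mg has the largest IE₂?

The second ionization energy removes an electron from the +1 ion. For each element: O⁺ still has 5 valence electrons; Be⁺ still has 1 valence electron; Mg⁺ still has 1 valence electron.
All are still removing valence electrons, so compare the +1 ions as you would atoms: IE_2 generally rises across a period (higher Z_eff) and falls down a group (larger shell), subject to the usual subshell exceptions.
Valence configurations: O⁺ [He]2s²2p³, Be⁺ [He]2s¹, Mg⁺ [Ne]3s¹.
Tabulated IE_2 (kJ/mol): O 3388, Be 1757, Mg 1451.
Putting it together, IE_2: Mg < Be < O.

O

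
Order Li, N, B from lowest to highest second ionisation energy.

B < N < Li

IE_2 is the cost of taking one more electron from the +1 cation: Li⁺ is the bare [He] core; N⁺ still has 4 valence electrons; B⁺ still has 2 valence electrons.
Pulling an electron out of a noble-gas core costs far more than removing a remaining valence electron, so Li sits at the high end of IE_2.
Valence configurations: N⁺ [He]2s²2p², B⁺ [He]2s².
Tabulated IE_2 (kJ/mol): Li 7298, N 2856, B 2427.
Putting it together, IE_2: B < N < Li.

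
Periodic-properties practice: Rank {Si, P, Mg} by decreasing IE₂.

After 1 electron has been removed, what remains? Si⁺ still has 3 valence electrons; P⁺ still has 4 valence electrons; Mg⁺ still has 1 valence electron.
All are still removing valence electrons, so compare the +1 ions as you would atoms: IE_2 generally rises across a period (higher Z_eff) and falls down a group (larger shell), subject to the usual subshell exceptions.
Valence configurations: Si⁺ [Ne]3s²3p¹, P⁺ [Ne]3s²3p², Mg⁺ [Ne]3s¹.
Tabulated IE_2 (kJ/mol): Si 1577, P 1907, Mg 1451.
Hence IE_2: Mg < Si < P.

P > Si > Mg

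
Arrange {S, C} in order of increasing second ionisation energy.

S < C

Consider each +1 ion: S⁺ still has 5 valence electrons; C⁺ still has 3 valence electrons.
All are still removing valence electrons, so compare the +1 ions as you would atoms: IE_2 generally rises across a period (higher Z_eff) and falls down a group (larger shell), subject to the usual subshell exceptions.
Valence configurations: S⁺ [Ne]3s²3p³, C⁺ [He]2s²2p¹.
Tabulated IE_2 (kJ/mol): S 2252, C 2353.
So the second ionization energies run S < C.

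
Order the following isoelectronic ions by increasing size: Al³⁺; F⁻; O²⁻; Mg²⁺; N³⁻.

Al³⁺ < Mg²⁺ < F⁻ < O²⁻ < N³⁻

All of these have 10 electrons, so size is governed by nuclear charge alone: the more protons, the stronger the pull on the same electron cloud, and the smaller the ion.
Nuclear charges: Al³⁺ (Z=13), Mg²⁺ (Z=12), F⁻ (Z=9), O²⁻ (Z=8), N³⁻ (Z=7).
Smallest to largest: Al³⁺ < Mg²⁺ < F⁻ < O²⁻ < N³⁻.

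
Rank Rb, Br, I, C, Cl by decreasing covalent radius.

Rb, I, Br, Cl, C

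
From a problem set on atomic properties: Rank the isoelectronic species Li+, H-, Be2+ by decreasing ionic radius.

H-, Li+, Be2+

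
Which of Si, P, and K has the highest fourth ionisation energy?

K

The fourth ionization energy removes an electron from the +3 ion. For each element: Si³⁺ still has 1 valence electron; P³⁺ still has 2 valence electrons; K³⁺ is already 2 electrons into the core.
Core electrons are held far more tightly than valence electrons, so K tops the IE_4 order.
Valence configurations: Si³⁺ [Ne]3s¹, P³⁺ [Ne]3s².
Tabulated IE_4 (kJ/mol): Si 4356, P 4964, K 5877.
Hence IE_4: Si < P < K.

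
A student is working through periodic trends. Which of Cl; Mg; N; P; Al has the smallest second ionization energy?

Mg

IE_2 is the cost of taking one more electron from the +1 cation: Cl⁺ still has 6 valence electrons; Mg⁺ still has 1 valence electron; N⁺ still has 4 valence electrons; P⁺ still has 4 valence electrons; Al⁺ still has 2 valence electrons.
All are still removing valence electrons, so compare the +1 ions as you would atoms: IE_2 generally rises across a period (higher Z_eff) and falls down a group (larger shell), subject to the usual subshell exceptions.
Valence configurations: Cl⁺ [Ne]3s²3p⁴, Mg⁺ [Ne]3s¹, N⁺ [He]2s²2p², P⁺ [Ne]3s²3p², Al⁺ [Ne]3s².
Tabulated IE_2 (kJ/mol): Cl 2298, Mg 1451, N 2856, P 1907, Al 1817.
So the second ionization energies run Mg < Al < P < Cl < N.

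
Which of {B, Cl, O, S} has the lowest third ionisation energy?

S

After 2 electrons have been removed, what remains? B²⁺ still has 1 valence electron; Cl²⁺ still has 5 valence electrons; O²⁺ still has 4 valence electrons; S²⁺ still has 4 valence electrons.
All are still removing valence electrons, so compare the +2 ions as you would atoms: IE_3 generally rises across a period (higher Z_eff) and falls down a group (larger shell), subject to the usual subshell exceptions.
Valence configurations: B²⁺ [He]2s¹, Cl²⁺ [Ne]3s²3p³, O²⁺ [He]2s²2p², S²⁺ [Ne]3s²3p².
The numbers (kJ/mol): B 3660, Cl 3822, O 5300, S 3357.
Overall IE_3 order: S < B < Cl < O.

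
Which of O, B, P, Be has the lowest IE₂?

Consider each +1 ion: O⁺ still has 5 valence electrons; B⁺ still has 2 valence electrons; P⁺ still has 4 valence electrons; Be⁺ still has 1 valence electron.
All are still removing valence electrons, so compare the +1 ions as you would atoms: IE_2 generally rises across a period (higher Z_eff) and falls down a group (larger shell), subject to the usual subshell exceptions.
Valence configurations: O⁺ [He]2s²2p³, B⁺ [He]2s², P⁺ [Ne]3s²3p², Be⁺ [He]2s¹.
Approximate IE_2 values (kJ/mol): O 3388, B 2427, P 1907, Be 1757.
Hence IE_2: Be < P < B < O.

Be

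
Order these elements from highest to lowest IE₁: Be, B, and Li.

Be > B > Li

Li is in period 2, group 1; Be is in period 2, group 2; B is in period 2, group 13.
First ionization energy rises across a period (greater Z_eff holds electrons more tightly) and falls down a group (valence electrons are farther from the nucleus).
All lie in period 2; the across-period trend (first ionization energy increases left to right) applies, with the exception below.
Note the exception: Be has a higher first ionization energy than B, contrary to the simple trend — removing B's lone 2p electron is easier than breaking Be's filled 2s².
Tabulated first ionization energy (kJ/mol): Li 520, Be 900, B 801.
So from highest to lowest: Be > B > Li.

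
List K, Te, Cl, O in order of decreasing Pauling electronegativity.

O > Cl > Te > K

Electronegativity increases across a period and decreases down a group, tracking effective nuclear charge and atomic size.
Neither a single period nor a single group — weigh both effects.
Te > K: the two effects oppose for this pair; the across-period effect wins (2.10 vs 0.82).
Cl > Te: relative to Te, both the across-period and down-group shifts push Cl's electronegativity up.
O > Cl: period and group pull opposite ways; the down-group shift dominates (3.44 vs 3.16).
Tabulated electronegativity (Pauling): O 3.44, Cl 3.16, K 0.82, Te 2.10.
So from highest to lowest: O > Cl > Te > K.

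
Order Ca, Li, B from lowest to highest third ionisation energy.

B, Ca, Li

The third ionization energy removes an electron from the +2 ion. For each element: Ca²⁺ is the bare [Ar] core; Li²⁺ is already 1 electron into the core; B²⁺ still has 1 valence electron.
Pulling an electron out of a noble-gas core costs far more than removing a remaining valence electron, so Ca and Li sit at the high end of IE_3.
Approximate IE_3 values (kJ/mol): Ca 4912, Li 11815, B 3660.
So the third ionization energies run B < Ca < Li.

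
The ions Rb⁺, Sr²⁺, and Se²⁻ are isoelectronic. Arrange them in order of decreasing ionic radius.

Se²⁻, Rb⁺, Sr²⁺

All of these have 36 electrons, so size is governed by nuclear charge alone: the more protons, the stronger the pull on the same electron cloud, and the smaller the ion.
Nuclear charges: Sr²⁺ (Z=38), Rb⁺ (Z=37), Se²⁻ (Z=34).
Largest to smallest: Se²⁻ > Rb⁺ > Sr²⁺.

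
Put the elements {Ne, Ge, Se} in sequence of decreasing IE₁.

Ne > Se > Ge

Ne is in period 2, group 18; Ge is in period 4, group 14; Se is in period 4, group 16.
Removing the outermost electron gets harder across a period and easier down a group.
Here both period and group differ, so the two effects have to be weighed against each other.
Se > Ge: Se lies to the right of Ge in period 4, so the across-period effect alone puts Se higher.
Ne > Se: relative to Se, both the across-period and down-group shifts push Ne's first ionization energy up.
Approximate values (kJ/mol): Ne 2081, Ge 762, Se 941.
So from highest to lowest: Ne > Se > Ge.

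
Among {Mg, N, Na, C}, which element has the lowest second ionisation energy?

The second ionization energy removes an electron from the +1 ion. For each element: Mg⁺ still has 1 valence electron; N⁺ still has 4 valence electrons; Na⁺ is the bare [Ne] core; C⁺ still has 3 valence electrons.
Pulling an electron out of a noble-gas core costs far more than removing a remaining valence electron, so Na sits at the high end of IE_2.
Valence configurations: Mg⁺ [Ne]3s¹, N⁺ [He]2s²2p², C⁺ [He]2s²2p¹.
The numbers (kJ/mol): Mg 1451, N 2856, Na 4562, C 2353.
So the second ionization energies run Mg < C < N < Na.

Mg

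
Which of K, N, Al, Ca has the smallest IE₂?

IE_2 is the cost of taking one more electron from the +1 cation: K⁺ is the bare [Ar] core; N⁺ still has 4 valence electrons; Al⁺ still has 2 valence electrons; Ca⁺ still has 1 valence electron.
Core electrons are held far more tightly than valence electrons, so K tops the IE_2 order.
Valence configurations: N⁺ [He]2s²2p², Al⁺ [Ne]3s², Ca⁺ [Ar]4s¹.
Tabulated IE_2 (kJ/mol): K 3052, N 2856, Al 1817, Ca 1145.
Hence IE_2: Ca < Al < N < K.

Ca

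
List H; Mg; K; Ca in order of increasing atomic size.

Atomic radius shrinks across a period as nuclear charge pulls the same shell inward, and grows down a group as new shells are added.
Here both period and group differ, so the two effects have to be weighed against each other.
Mg > H: period and group pull opposite ways; the down-group shift dominates (139 vs 32 pm).
Ca > Mg: Ca sits below Mg in group 2, so the down-group effect alone puts Ca larger.
K > Ca: both are in period 4; the period trend gives K the larger value.
For reference (pm): H 32, Mg 139, K 196, Ca 171.
So from smallest to largest: H < Mg < Ca < K.

H, Mg, Ca, K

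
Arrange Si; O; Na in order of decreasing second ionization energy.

Na > O > Si

The second ionization energy removes an electron from the +1 ion. For each element: Si⁺ still has 3 valence electrons; O⁺ still has 5 valence electrons; Na⁺ is the bare [Ne] core.
Core electrons are held far more tightly than valence electrons, so Na tops the IE_2 order.
Valence configurations: Si⁺ [Ne]3s²3p¹, O⁺ [He]2s²2p³.
Approximate IE_2 values (kJ/mol): Si 1577, O 3388, Na 4562.
Hence IE_2: Si < O < Na.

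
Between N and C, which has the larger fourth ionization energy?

The fourth ionization energy removes an electron from the +3 ion. For each element: N³⁺ still has 2 valence electrons; C³⁺ still has 1 valence electron.
All are still removing valence electrons, so compare the +3 ions as you would atoms: IE_4 generally rises across a period (higher Z_eff) and falls down a group (larger shell), subject to the usual subshell exceptions.
Valence configurations: N³⁺ [He]2s², C³⁺ [He]2s¹.
Tabulated IE_4 (kJ/mol): N 7475, C 6223.
So the fourth ionization energies run C < N.

N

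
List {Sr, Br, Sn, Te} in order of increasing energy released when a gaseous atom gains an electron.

Sr < Sn < Te < Br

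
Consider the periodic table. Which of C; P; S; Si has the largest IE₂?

C

IE_2 is the cost of taking one more electron from the +1 cation: C⁺ still has 3 valence electrons; P⁺ still has 4 valence electrons; S⁺ still has 5 valence electrons; Si⁺ still has 3 valence electrons.
All are still removing valence electrons, so compare the +1 ions as you would atoms: IE_2 generally rises across a period (higher Z_eff) and falls down a group (larger shell), subject to the usual subshell exceptions.
Valence configurations: C⁺ [He]2s²2p¹, P⁺ [Ne]3s²3p², S⁺ [Ne]3s²3p³, Si⁺ [Ne]3s²3p¹.
Approximate IE_2 values (kJ/mol): C 2353, P 1907, S 2252, Si 1577.
Hence IE_2: Si < P < S < C.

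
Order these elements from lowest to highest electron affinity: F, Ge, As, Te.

F is in period 2, group 17; Ge is in period 4, group 14; As is in period 4, group 15; Te is in period 5, group 16.
Adding an electron releases more energy for atoms nearer the top right (short of the noble gases).
Neither a single period nor a single group — weigh both effects.
Ge > As: this pair runs against the simple trend — see the exception note.
Te > Ge: period and group pull opposite ways; the across-period shift dominates (190 vs 119 kJ/mol).
F > Te: both effects reinforce here, so F is clearly the higher of the two.
Note the exception: Ge has a higher electron affinity than As, contrary to the simple trend — adding an electron to As's half-filled 4p³ is unfavourable, so Ge (4p²) has the more exothermic EA.
Approximate values (kJ/mol): F 328, Ge 119, As 78, Te 190.
So from lowest to highest: As < Ge < Te < F.

As < Ge < Te < F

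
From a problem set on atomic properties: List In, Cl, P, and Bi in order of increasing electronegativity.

In < Bi < P < Cl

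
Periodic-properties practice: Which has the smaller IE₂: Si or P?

Consider each +1 ion: Si⁺ still has 3 valence electrons; P⁺ still has 4 valence electrons.
All are still removing valence electrons, so compare the +1 ions as you would atoms: IE_2 generally rises across a period (higher Z_eff) and falls down a group (larger shell), subject to the usual subshell exceptions.
Valence configurations: Si⁺ [Ne]3s²3p¹, P⁺ [Ne]3s²3p².
Approximate IE_2 values (kJ/mol): Si 1577, P 1907.
Putting it together, IE_2: Si < P.

Si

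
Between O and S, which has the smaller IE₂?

The second ionization energy removes an electron from the +1 ion. For each element: O⁺ still has 5 valence electrons; S⁺ still has 5 valence electrons.
All are still removing valence electrons, so compare the +1 ions as you would atoms: IE_2 generally rises across a period (higher Z_eff) and falls down a group (larger shell), subject to the usual subshell exceptions.
Valence configurations: O⁺ [He]2s²2p³, S⁺ [Ne]3s²3p³.
Approximate IE_2 values (kJ/mol): O 3388, S 2252.
Hence IE_2: S < O.

S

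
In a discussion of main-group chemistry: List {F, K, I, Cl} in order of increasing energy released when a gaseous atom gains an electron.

EA tends to increase across a period and decrease down a group, though the pattern is less regular than for IE or radius.
These span different periods and groups, so the two trends combine.
I > K: the two effects oppose for this pair; the across-period effect wins (295 vs 48 kJ/mol).
F > I: F sits above I in group 17, so the down-group effect alone puts F higher.
Cl > F: this pair runs against the simple trend — see the exception note.
Note the exception: Cl has a higher electron affinity than F, contrary to the simple trend — F's small 2p subshell makes the incoming electron feel strong e⁻–e⁻ repulsion, so Cl actually releases more energy on gaining an electron.
Tabulated electron affinity (kJ/mol): F 328, Cl 349, K 48, I 295.
So from lowest to highest: K < I < F < Cl.

K < I < F < Cl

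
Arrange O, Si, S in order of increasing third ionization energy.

Si < S < O

Consider each +2 ion: O²⁺ still has 4 valence electrons; Si²⁺ still has 2 valence electrons; S²⁺ still has 4 valence electrons.
All are still removing valence electrons, so compare the +2 ions as you would atoms: IE_3 generally rises across a period (higher Z_eff) and falls down a group (larger shell), subject to the usual subshell exceptions.
Valence configurations: O²⁺ [He]2s²2p², Si²⁺ [Ne]3s², S²⁺ [Ne]3s²3p².
The numbers (kJ/mol): O 5300, Si 3232, S 3357.
Hence IE_3: Si < S < O.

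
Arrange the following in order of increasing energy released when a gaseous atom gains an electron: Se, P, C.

EA tends to increase across a period and decrease down a group, though the pattern is less regular than for IE or radius.
These sit on a diagonal, where the across-period and down-group effects partly cancel.
C > P: period and group pull opposite ways; the down-group shift dominates (122 vs 72 kJ/mol).
Se > C: the two effects oppose for this pair; the across-period effect wins (195 vs 122 kJ/mol).
Approximate values (kJ/mol): C 122, P 72, Se 195.
So from lowest to highest: P < C < Se.

P, C, Se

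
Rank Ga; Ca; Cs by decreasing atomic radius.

Atomic radius shrinks across a period as nuclear charge pulls the same shell inward, and grows down a group as new shells are added.
These span different periods and groups, so the two trends combine.
Ca > Ga: Ca lies to the left of Ga in period 4, so the across-period effect alone puts Ca larger.
Cs > Ca: both effects reinforce here, so Cs is clearly the larger of the two.
Tabulated atomic radius (pm): Ca 171, Ga 124, Cs 232.
So from largest to smallest: Cs > Ca > Ga.

Cs > Ca > Ga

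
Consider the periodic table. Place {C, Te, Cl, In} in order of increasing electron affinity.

C is in period 2, group 14; Cl is in period 3, group 17; In is in period 5, group 13; Te is in period 5, group 16.
Electron affinity generally becomes more exothermic across a period toward the halogens and less exothermic down a group.
Neither a single period nor a single group — weigh both effects.
C > In: both effects reinforce here, so C is clearly the higher of the two.
Te > C: period and group pull opposite ways; the across-period shift dominates (190 vs 122 kJ/mol).
Cl > Te: relative to Te, both the across-period and down-group shifts push Cl's electron affinity up.
Approximate values (kJ/mol): C 122, Cl 349, In 29, Te 190.
So from lowest to highest: In < C < Te < Cl.

In < C < Te < Cl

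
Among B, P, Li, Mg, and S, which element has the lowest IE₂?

Mg

Consider each +1 ion: B⁺ still has 2 valence electrons; P⁺ still has 4 valence electrons; Li⁺ is the bare [He] core; Mg⁺ still has 1 valence electron; S⁺ still has 5 valence electrons.
Breaking into a closed-shell core is much more expensive than removing a leftover valence electron — Li has the largest IE_2 here.
Valence configurations: B⁺ [He]2s², P⁺ [Ne]3s²3p², Mg⁺ [Ne]3s¹, S⁺ [Ne]3s²3p³.
The numbers (kJ/mol): B 2427, P 1907, Li 7298, Mg 1451, S 2252.
Hence IE_2: Mg < P < S < B < Li.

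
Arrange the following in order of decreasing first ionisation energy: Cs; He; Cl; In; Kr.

IE₁ increases left→right with effective nuclear charge and decreases top→bottom as the valence shell moves farther out.
Here both period and group differ, so the two effects have to be weighed against each other.
In > Cs: relative to Cs, both the across-period and down-group shifts push In's first ionization energy up.
Cl > In: relative to In, both the across-period and down-group shifts push Cl's first ionization energy up.
Kr > Cl: the two effects oppose for this pair; the across-period effect wins (1351 vs 1251 kJ/mol).
He > Kr: they share group 18; the group trend gives He the larger value.
Approximate values (kJ/mol): He 2372, Cl 1251, Kr 1351, In 558, Cs 376.
So from highest to lowest: He > Kr > Cl > In > Cs.

He > Kr > Cl > In > Cs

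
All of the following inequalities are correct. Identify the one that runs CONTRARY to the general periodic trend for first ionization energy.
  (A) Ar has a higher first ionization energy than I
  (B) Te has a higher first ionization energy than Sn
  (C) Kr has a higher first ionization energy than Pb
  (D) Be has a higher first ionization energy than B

The general trend: first ionization energy increases across a period and decreases down a group.
(A) Ar (period 3, group 18) vs I (period 5, group 17): the stated order agrees with the simple trend.
(B) Te (period 5, group 16) vs Sn (period 5, group 14): the stated order agrees with the simple trend.
(C) Kr (period 4, group 18) vs Pb (period 6, group 14): the stated order agrees with the simple trend.
(D) Be (period 2, group 2) vs B (period 2, group 13): the stated order contradicts the simple trend.
The exception is (D): removing B's lone 2p electron is easier than breaking Be's filled 2s².

(D)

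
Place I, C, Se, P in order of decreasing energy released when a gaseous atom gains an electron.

C is in period 2, group 14; P is in period 3, group 15; Se is in period 4, group 16; I is in period 5, group 17.
Electron affinity generally becomes more exothermic across a period toward the halogens and less exothermic down a group.
A diagonal step moves right (one effect) and down (the opposite effect) at once.
C > P: the two effects oppose for this pair; the down-group effect wins (122 vs 72 kJ/mol).
Se > C: the two effects oppose for this pair; the across-period effect wins (195 vs 122 kJ/mol).
I > Se: period and group pull opposite ways; the across-period shift dominates (295 vs 195 kJ/mol).
For reference (kJ/mol): C 122, P 72, Se 195, I 295.
So from highest to lowest: I > Se > C > P.

I > Se > C > P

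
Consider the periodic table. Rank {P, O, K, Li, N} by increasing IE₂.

P < N < K < O < Li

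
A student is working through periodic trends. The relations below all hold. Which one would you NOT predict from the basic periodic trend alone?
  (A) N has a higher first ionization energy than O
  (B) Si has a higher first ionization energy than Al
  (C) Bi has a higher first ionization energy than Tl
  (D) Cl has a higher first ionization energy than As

The general trend: first ionization energy increases across a period and decreases down a group.
(A) N (period 2, group 15) vs O (period 2, group 16): the stated order contradicts the simple trend.
(B) Si (period 3, group 14) vs Al (period 3, group 13): the stated order agrees with the simple trend.
(C) Bi (period 6, group 15) vs Tl (period 6, group 13): the stated order agrees with the simple trend.
(D) Cl (period 3, group 17) vs As (period 4, group 15): the stated order agrees with the simple trend.
The exception is (A): pairing an electron in O's 2p⁴ costs repulsion energy, so O ionizes more easily than half-filled N (2p³).

(A)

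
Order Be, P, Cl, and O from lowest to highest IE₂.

Be < P < Cl < O

IE_2 is the cost of taking one more electron from the +1 cation: Be⁺ still has 1 valence electron; P⁺ still has 4 valence electrons; Cl⁺ still has 6 valence electrons; O⁺ still has 5 valence electrons.
All are still removing valence electrons, so compare the +1 ions as you would atoms: IE_2 generally rises across a period (higher Z_eff) and falls down a group (larger shell), subject to the usual subshell exceptions.
Valence configurations: Be⁺ [He]2s¹, P⁺ [Ne]3s²3p², Cl⁺ [Ne]3s²3p⁴, O⁺ [He]2s²2p³.
Approximate IE_2 values (kJ/mol): Be 1757, P 1907, Cl 2298, O 3388.
Putting it together, IE_2: Be < P < Cl < O.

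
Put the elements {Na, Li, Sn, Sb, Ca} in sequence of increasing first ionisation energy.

Na < Li < Ca < Sn < Sb

Li is in period 2, group 1; Na is in period 3, group 1; Ca is in period 4, group 2; Sn is in period 5, group 14; Sb is in period 5, group 15.
Removing the outermost electron gets harder across a period and easier down a group.
Here both period and group differ, so the two effects have to be weighed against each other.
Li > Na: Li sits above Na in group 1, so the down-group effect alone puts Li higher.
Ca > Li: period and group pull opposite ways; the across-period shift dominates (590 vs 520 kJ/mol).
Sn > Ca: period and group pull opposite ways; the across-period shift dominates (709 vs 590 kJ/mol).
Sb > Sn: both are in period 5; the period trend gives Sb the larger value.
Approximate values (kJ/mol): Li 520, Na 496, Ca 590, Sn 709, Sb 831.
So from lowest to highest: Na < Li < Ca < Sn < Sb.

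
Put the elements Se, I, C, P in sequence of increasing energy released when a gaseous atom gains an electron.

P < C < Se < I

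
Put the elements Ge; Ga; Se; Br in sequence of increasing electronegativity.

Ga < Ge < Se < Br

Ga is in period 4, group 13; Ge is in period 4, group 14; Se is in period 4, group 16; Br is in period 4, group 17.
EN rises left→right (higher Z_eff, smaller atoms) and falls top→bottom (larger, more shielded atoms).
All lie in period 4, so electronegativity increases left to right.
So from lowest to highest: Ga < Ge < Se < Br.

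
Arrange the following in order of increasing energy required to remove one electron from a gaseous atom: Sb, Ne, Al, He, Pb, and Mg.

Al < Pb < Mg < Sb < Ne < He

He is in period 1, group 18; Ne is in period 2, group 18; Mg is in period 3, group 2; Al is in period 3, group 13; Sb is in period 5, group 15; Pb is in period 6, group 14.
First ionization energy rises across a period (greater Z_eff holds electrons more tightly) and falls down a group (valence electrons are farther from the nucleus).
These span different periods and groups, so the two trends combine.
Pb > Al: the two effects oppose for this pair; the across-period effect wins (716 vs 578 kJ/mol).
Mg > Pb: the two effects oppose for this pair; the down-group effect wins (738 vs 716 kJ/mol).
Sb > Mg: the two effects oppose for this pair; the across-period effect wins (831 vs 738 kJ/mol).
Ne > Sb: both effects reinforce here, so Ne is clearly the higher of the two.
He > Ne: He sits above Ne in group 18, so the down-group effect alone puts He higher.
Note the exception: Mg has a higher first ionization energy than Al, contrary to the simple trend — Al's single 3p electron is easier to remove than one from Mg's filled 3s².
Tabulated first ionization energy (kJ/mol): He 2372, Ne 2081, Mg 738, Al 578, Sb 831, Pb 716.
So from lowest to highest: Al < Pb < Mg < Sb < Ne < He.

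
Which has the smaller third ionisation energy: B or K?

B

IE_3 is the cost of taking one more electron from the +2 cation: B²⁺ still has 1 valence electron; K²⁺ is already 1 electron into the core.
Core electrons are held far more tightly than valence electrons, so K tops the IE_3 order.
Tabulated IE_3 (kJ/mol): B 3660, K 4420.
Hence IE_3: B < K.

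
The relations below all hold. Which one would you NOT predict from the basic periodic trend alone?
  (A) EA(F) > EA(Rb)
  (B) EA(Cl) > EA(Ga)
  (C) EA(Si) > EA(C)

(C)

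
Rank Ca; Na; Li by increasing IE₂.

Consider each +1 ion: Ca⁺ still has 1 valence electron; Na⁺ is the bare [Ne] core; Li⁺ is the bare [He] core.
Pulling an electron out of a noble-gas core costs far more than removing a remaining valence electron, so Na and Li sit at the high end of IE_2.
The numbers (kJ/mol): Ca 1145, Na 4562, Li 7298.
Putting it together, IE_2: Ca < Na < Li.

Ca, Na, Li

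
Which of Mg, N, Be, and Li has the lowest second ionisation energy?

Mg

IE_2 is the cost of taking one more electron from the +1 cation: Mg⁺ still has 1 valence electron; N⁺ still has 4 valence electrons; Be⁺ still has 1 valence electron; Li⁺ is the bare [He] core.
Core electrons are held far more tightly than valence electrons, so Li tops the IE_2 order.
Valence configurations: Mg⁺ [Ne]3s¹, N⁺ [He]2s²2p², Be⁺ [He]2s¹.
Approximate IE_2 values (kJ/mol): Mg 1451, N 2856, Be 1757, Li 7298.
Overall IE_2 order: Mg < Be < N < Li.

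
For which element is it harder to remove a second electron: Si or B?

B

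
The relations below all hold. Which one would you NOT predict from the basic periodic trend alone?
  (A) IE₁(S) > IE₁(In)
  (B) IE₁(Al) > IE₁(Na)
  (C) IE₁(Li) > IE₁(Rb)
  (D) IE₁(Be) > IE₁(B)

The general trend: first ionization energy increases across a period and decreases down a group.
(A) S (period 3, group 16) vs In (period 5, group 13): the stated order agrees with the simple trend.
(B) Al (period 3, group 13) vs Na (period 3, group 1): the stated order agrees with the simple trend.
(C) Li (period 2, group 1) vs Rb (period 5, group 1): the stated order agrees with the simple trend.
(D) Be (period 2, group 2) vs B (period 2, group 13): the stated order contradicts the simple trend.
The exception is (D): removing B's lone 2p electron is easier than breaking Be's filled 2s².

(D)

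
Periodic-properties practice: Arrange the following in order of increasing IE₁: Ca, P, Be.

Ca < Be < P

IE₁ increases left→right with effective nuclear charge and decreases top→bottom as the valence shell moves farther out.
These span different periods and groups, so the two trends combine.
Be > Ca: Be sits above Ca in group 2, so the down-group effect alone puts Be higher.
P > Be: period and group pull opposite ways; the across-period shift dominates (1012 vs 900 kJ/mol).
Tabulated first ionization energy (kJ/mol): Be 900, P 1012, Ca 590.
So from lowest to highest: Ca < Be < P.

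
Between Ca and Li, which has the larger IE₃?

Li

After 2 electrons have been removed, what remains? Ca²⁺ is the bare [Ar] core; Li²⁺ is already 1 electron into the core.
All of these are removing an electron from a noble-gas core or deeper; the smaller core (lower principal quantum number) is held far more tightly, and within a period the higher nuclear charge binds the same core more tightly.
Tabulated IE_3 (kJ/mol): Ca 4912, Li 11815.
Hence IE_3: Ca < Li.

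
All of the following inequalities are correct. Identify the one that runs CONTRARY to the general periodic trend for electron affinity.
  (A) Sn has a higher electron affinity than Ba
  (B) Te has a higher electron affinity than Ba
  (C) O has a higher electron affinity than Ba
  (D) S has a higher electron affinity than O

The general trend: electron affinity increases across a period and decreases down a group.
(A) Sn (period 5, group 14) vs Ba (period 6, group 2): the stated order agrees with the simple trend.
(B) Te (period 5, group 16) vs Ba (period 6, group 2): the stated order agrees with the simple trend.
(C) O (period 2, group 16) vs Ba (period 6, group 2): the stated order agrees with the simple trend.
(D) S (period 3, group 16) vs O (period 2, group 16): the stated order contradicts the simple trend.
The exception is (D): the compact 2p subshell of O repels the added electron more than S's larger 3p does.

(D)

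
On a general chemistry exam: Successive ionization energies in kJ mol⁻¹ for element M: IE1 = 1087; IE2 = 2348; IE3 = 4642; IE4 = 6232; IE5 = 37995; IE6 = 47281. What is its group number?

Group 14

Look for the largest jump between consecutive ionization energies: IE5/IE4 ≈ 6.1, far larger than any earlier ratio.
That jump marks the point where a core electron is being removed. So the atom has 4 valence electrons.
A main-group element with 4 valence electrons is in group 14.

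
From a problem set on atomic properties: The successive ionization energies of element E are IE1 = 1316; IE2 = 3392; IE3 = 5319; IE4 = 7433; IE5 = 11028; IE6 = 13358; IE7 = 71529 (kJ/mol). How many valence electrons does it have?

6

Look for the largest jump between consecutive ionization energies: IE7/IE6 ≈ 5.4, far larger than any earlier ratio.
That jump marks the point where a core electron is being removed. So the atom has 6 valence electrons.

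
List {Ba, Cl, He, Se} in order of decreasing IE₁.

He is in period 1, group 18; Cl is in period 3, group 17; Se is in period 4, group 16; Ba is in period 6, group 2.
First ionization energy rises across a period (greater Z_eff holds electrons more tightly) and falls down a group (valence electrons are farther from the nucleus).
These span different periods and groups, so the two trends combine.
Se > Ba: relative to Ba, both the across-period and down-group shifts push Se's first ionization energy up.
Cl > Se: both effects reinforce here, so Cl is clearly the higher of the two.
He > Cl: both effects reinforce here, so He is clearly the higher of the two.
Tabulated first ionization energy (kJ/mol): He 2372, Cl 1251, Se 941, Ba 503.
So from highest to lowest: He > Cl > Se > Ba.

He > Cl > Se > Ba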